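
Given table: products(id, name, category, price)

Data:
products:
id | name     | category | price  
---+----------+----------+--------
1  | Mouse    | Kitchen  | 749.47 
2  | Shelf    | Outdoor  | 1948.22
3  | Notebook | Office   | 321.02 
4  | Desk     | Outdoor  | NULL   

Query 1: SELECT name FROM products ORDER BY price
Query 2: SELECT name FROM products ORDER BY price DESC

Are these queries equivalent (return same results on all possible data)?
No, not equivalent

Query 1 returns: [('Desk',), ('Notebook',), ('Mouse',), ('Shelf',)]
Query 2 returns: [('Shelf',), ('Mouse',), ('Notebook',), ('Desk',)]

Reason: ASC vs DESC gives opposite ordering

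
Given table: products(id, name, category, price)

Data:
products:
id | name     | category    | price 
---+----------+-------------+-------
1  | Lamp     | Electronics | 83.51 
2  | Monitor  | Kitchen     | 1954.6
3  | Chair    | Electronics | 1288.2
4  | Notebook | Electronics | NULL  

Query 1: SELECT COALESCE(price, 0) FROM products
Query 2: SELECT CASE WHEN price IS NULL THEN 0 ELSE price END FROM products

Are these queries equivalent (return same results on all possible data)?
Yes, equivalent

Both queries return: [(0,), (83.51,), (1288.2,), (1954.6,)]

Reason: COALESCE vs CASE for NULL handling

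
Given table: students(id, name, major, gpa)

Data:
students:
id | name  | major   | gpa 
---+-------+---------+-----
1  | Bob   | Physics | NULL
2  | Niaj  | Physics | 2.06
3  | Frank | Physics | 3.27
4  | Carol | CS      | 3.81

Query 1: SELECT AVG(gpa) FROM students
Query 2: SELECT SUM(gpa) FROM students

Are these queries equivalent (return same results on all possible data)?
No, not equivalent

Query 1 returns: [(3.046666666666667,)]
Query 2 returns: [(9.14,)]

Reason: AVG vs SUM give different aggregate values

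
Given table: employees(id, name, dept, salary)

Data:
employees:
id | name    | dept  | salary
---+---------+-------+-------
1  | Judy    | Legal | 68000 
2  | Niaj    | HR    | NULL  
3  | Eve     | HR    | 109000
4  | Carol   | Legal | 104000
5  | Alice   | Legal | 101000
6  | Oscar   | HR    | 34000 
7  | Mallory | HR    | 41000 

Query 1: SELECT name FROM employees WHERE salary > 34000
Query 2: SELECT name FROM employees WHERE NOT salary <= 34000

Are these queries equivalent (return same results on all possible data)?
Yes, equivalent

Both queries return: [('Alice',), ('Carol',), ('Eve',), ('Judy',), ('Mallory',)]

Reason: Both filter salary > 34000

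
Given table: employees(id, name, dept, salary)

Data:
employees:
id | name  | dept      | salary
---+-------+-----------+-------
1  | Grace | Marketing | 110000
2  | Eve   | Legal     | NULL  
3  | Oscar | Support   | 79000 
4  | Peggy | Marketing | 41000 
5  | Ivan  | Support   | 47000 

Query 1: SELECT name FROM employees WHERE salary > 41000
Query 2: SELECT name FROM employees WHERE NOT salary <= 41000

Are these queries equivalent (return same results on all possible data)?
Yes, equivalent

Both queries return: [('Grace',), ('Ivan',), ('Oscar',)]

Reason: Both filter salary > 41000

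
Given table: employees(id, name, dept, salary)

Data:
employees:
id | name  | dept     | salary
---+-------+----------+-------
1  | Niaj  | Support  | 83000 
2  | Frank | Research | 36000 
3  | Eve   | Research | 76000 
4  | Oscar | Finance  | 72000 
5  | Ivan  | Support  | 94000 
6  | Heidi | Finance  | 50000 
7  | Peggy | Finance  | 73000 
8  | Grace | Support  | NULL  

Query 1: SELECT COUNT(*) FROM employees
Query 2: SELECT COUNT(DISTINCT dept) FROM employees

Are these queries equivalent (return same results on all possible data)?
No, not equivalent

Query 1 returns: [(8,)]
Query 2 returns: [(3,)]

Reason: COUNT(*) counts rows, COUNT(DISTINCT dept) counts unique depts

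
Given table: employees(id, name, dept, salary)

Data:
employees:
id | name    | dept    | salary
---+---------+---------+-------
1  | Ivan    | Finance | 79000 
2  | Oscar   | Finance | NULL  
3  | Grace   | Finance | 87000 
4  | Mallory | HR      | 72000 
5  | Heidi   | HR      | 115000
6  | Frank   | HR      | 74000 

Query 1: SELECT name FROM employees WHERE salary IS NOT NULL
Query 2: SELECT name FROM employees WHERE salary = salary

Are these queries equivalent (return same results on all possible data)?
Yes, equivalent

Both queries return: [('Frank',), ('Grace',), ('Heidi',), ('Ivan',), ('Mallory',)]

Reason: IS NOT NULL vs self-equality (both exclude NULLs)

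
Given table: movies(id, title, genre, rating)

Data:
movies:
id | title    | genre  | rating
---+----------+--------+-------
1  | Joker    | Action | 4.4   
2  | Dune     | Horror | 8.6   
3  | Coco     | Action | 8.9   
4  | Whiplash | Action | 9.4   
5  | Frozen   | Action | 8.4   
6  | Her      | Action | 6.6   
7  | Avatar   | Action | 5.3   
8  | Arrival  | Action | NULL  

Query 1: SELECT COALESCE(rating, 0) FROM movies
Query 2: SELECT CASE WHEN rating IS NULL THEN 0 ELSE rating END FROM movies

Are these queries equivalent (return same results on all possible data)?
Yes, equivalent

Both queries return: [(0,), (4.4,), (5.3,), (6.6,), (8.4,), (8.6,), (8.9,), (9.4,)]

Reason: COALESCE vs CASE for NULL handling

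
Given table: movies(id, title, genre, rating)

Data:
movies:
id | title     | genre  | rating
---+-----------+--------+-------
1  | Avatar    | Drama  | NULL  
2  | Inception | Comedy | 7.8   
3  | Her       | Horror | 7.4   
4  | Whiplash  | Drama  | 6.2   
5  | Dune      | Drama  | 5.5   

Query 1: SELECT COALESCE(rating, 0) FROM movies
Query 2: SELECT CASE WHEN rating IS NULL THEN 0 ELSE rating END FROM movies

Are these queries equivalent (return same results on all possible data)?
Yes, equivalent

Both queries return: [(0,), (5.5,), (6.2,), (7.4,), (7.8,)]

Reason: COALESCE vs CASE for NULL handling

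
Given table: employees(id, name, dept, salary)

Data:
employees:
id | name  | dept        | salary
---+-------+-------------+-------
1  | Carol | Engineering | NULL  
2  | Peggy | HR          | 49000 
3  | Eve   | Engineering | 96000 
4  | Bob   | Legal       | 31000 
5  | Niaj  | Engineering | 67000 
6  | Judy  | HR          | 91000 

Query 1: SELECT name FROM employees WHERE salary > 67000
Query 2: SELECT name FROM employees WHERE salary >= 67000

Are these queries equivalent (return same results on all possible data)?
No, not equivalent

Query 1 returns: [('Eve',), ('Judy',)]
Query 2 returns: [('Eve',), ('Niaj',), ('Judy',)]

Reason: > vs >= gives different results when salary = 67000 exists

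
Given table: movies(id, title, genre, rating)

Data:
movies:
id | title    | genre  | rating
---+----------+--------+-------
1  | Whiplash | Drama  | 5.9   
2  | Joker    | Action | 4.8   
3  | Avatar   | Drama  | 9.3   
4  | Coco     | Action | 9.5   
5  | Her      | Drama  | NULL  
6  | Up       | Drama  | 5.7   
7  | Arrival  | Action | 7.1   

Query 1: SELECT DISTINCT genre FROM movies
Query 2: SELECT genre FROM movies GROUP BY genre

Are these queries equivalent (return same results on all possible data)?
Yes, equivalent

Both queries return: [('Action',), ('Drama',)]

Reason: Both get unique genres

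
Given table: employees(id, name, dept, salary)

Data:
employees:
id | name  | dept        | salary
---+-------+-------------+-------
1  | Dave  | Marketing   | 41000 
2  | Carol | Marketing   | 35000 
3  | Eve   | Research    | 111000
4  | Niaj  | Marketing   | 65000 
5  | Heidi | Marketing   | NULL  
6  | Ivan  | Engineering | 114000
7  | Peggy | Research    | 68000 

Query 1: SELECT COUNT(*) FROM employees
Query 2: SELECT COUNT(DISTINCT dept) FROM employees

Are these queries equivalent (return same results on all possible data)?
No, not equivalent

Query 1 returns: [(7,)]
Query 2 returns: [(3,)]

Reason: COUNT(*) counts rows, COUNT(DISTINCT dept) counts unique depts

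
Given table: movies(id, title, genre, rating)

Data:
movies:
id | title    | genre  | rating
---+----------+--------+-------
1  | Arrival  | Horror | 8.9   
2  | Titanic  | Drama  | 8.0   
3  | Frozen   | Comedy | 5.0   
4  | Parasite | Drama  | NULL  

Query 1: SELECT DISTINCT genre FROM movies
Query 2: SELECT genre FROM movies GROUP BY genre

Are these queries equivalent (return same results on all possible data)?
Yes, equivalent

Both queries return: [('Comedy',), ('Drama',), ('Horror',)]

Reason: Both get unique genres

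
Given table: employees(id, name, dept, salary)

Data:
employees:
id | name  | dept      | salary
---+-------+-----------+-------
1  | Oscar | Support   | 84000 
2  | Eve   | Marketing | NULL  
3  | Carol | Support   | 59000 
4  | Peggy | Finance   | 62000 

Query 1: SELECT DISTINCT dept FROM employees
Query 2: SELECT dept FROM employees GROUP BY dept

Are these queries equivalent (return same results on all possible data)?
Yes, equivalent

Both queries return: [('Finance',), ('Marketing',), ('Support',)]

Reason: Both get unique depts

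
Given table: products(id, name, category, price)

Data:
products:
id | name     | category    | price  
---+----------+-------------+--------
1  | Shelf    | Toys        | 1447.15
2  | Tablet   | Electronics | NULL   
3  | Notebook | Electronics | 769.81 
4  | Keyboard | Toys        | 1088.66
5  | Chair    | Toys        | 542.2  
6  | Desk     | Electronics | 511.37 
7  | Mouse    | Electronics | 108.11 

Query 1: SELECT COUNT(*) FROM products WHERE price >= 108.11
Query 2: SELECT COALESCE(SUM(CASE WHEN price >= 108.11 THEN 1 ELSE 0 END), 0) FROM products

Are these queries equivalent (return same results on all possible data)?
Yes, equivalent

Both queries return: [(6,)]

Reason: COUNT with WHERE vs conditional SUM (COALESCE handles empty-table NULL)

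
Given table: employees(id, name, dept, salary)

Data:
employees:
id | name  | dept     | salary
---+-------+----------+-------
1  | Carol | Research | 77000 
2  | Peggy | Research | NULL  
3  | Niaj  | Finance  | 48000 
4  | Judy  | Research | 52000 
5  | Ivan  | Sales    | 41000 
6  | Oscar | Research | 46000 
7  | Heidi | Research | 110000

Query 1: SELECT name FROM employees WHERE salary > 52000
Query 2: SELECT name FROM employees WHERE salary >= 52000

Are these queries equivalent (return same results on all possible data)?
No, not equivalent

Query 1 returns: [('Carol',), ('Heidi',)]
Query 2 returns: [('Carol',), ('Judy',), ('Heidi',)]

Reason: > vs >= gives different results when salary = 52000 exists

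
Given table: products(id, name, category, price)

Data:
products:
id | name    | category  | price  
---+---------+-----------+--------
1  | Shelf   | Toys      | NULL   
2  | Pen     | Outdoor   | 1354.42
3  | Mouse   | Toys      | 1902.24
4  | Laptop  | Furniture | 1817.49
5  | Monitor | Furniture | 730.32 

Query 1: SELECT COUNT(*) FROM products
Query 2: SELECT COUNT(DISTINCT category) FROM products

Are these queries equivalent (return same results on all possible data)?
No, not equivalent

Query 1 returns: [(5,)]
Query 2 returns: [(3,)]

Reason: COUNT(*) counts rows, COUNT(DISTINCT category) counts unique categorys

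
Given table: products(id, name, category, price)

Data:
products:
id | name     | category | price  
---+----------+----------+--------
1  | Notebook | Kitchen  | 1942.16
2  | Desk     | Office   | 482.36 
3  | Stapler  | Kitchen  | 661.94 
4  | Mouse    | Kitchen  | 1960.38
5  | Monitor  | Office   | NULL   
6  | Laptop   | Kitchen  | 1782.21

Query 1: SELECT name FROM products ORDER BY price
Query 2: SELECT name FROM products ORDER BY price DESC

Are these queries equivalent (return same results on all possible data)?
No, not equivalent

Query 1 returns: [('Monitor',), ('Desk',), ('Stapler',), ('Laptop',), ('Notebook',), ('Mouse',)]
Query 2 returns: [('Mouse',), ('Notebook',), ('Laptop',), ('Stapler',), ('Desk',), ('Monitor',)]

Reason: ASC vs DESC gives opposite ordering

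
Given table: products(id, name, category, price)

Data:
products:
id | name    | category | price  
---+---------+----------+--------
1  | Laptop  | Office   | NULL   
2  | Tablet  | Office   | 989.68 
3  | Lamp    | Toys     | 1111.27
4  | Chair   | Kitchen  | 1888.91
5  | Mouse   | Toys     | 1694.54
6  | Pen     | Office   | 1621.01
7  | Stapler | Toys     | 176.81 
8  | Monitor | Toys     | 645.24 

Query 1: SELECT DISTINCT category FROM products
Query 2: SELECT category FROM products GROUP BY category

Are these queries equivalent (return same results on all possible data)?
Yes, equivalent

Both queries return: [('Kitchen',), ('Office',), ('Toys',)]

Reason: Both get unique categorys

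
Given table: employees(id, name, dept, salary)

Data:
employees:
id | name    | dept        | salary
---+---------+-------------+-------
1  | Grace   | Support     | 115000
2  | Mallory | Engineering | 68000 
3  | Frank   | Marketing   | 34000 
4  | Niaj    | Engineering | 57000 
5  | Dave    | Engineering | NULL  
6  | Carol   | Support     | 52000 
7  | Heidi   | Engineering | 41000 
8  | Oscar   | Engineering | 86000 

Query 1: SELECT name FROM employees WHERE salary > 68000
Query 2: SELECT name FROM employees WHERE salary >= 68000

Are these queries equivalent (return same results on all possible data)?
No, not equivalent

Query 1 returns: [('Grace',), ('Oscar',)]
Query 2 returns: [('Grace',), ('Mallory',), ('Oscar',)]

Reason: > vs >= gives different results when salary = 68000 exists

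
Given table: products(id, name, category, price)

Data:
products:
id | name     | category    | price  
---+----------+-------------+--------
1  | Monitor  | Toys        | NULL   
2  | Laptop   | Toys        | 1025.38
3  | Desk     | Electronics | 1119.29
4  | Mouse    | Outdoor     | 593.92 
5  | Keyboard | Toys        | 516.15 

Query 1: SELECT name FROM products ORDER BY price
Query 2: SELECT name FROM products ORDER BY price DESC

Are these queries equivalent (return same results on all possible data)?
No, not equivalent

Query 1 returns: [('Monitor',), ('Keyboard',), ('Mouse',), ('Laptop',), ('Desk',)]
Query 2 returns: [('Desk',), ('Laptop',), ('Mouse',), ('Keyboard',), ('Monitor',)]

Reason: ASC vs DESC gives opposite ordering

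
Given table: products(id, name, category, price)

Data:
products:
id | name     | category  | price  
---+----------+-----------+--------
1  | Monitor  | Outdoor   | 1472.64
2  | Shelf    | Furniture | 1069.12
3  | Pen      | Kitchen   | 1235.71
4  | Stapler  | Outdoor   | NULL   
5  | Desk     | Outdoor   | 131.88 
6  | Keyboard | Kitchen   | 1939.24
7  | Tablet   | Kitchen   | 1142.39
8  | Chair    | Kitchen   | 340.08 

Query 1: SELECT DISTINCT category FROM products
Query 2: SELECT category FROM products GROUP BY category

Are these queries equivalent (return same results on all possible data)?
Yes, equivalent

Both queries return: [('Furniture',), ('Kitchen',), ('Outdoor',)]

Reason: Both get unique categorys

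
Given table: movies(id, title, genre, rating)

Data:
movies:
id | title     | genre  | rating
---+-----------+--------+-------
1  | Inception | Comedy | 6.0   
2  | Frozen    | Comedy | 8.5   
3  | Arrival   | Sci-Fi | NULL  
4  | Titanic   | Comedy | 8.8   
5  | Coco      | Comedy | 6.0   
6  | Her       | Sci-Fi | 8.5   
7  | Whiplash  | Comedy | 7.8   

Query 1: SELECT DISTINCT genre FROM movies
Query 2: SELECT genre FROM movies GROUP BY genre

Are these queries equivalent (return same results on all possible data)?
Yes, equivalent

Both queries return: [('Comedy',), ('Sci-Fi',)]

Reason: Both get unique genres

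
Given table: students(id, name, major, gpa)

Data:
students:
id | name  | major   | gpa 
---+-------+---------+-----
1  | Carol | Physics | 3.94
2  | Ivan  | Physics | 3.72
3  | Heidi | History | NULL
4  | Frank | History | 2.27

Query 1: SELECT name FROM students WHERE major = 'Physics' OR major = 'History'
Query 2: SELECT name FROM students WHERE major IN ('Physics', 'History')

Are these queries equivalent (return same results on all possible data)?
Yes, equivalent

Both queries return: [('Carol',), ('Frank',), ('Heidi',), ('Ivan',)]

Reason: OR vs IN are equivalent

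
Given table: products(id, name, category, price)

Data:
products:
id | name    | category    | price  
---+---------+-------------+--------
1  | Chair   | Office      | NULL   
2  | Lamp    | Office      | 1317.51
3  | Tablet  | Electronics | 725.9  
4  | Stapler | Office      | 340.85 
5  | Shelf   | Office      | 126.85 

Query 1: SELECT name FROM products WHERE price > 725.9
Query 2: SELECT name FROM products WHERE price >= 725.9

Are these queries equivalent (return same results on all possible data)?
No, not equivalent

Query 1 returns: [('Lamp',)]
Query 2 returns: [('Lamp',), ('Tablet',)]

Reason: > vs >= gives different results when price = 725.9 exists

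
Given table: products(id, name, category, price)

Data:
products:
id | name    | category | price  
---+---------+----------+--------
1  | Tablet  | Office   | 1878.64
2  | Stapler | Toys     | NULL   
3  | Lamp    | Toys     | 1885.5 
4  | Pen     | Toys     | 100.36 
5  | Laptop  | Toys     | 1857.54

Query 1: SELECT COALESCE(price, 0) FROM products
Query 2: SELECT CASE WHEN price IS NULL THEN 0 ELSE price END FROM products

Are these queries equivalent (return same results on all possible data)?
Yes, equivalent

Both queries return: [(0,), (100.36,), (1857.54,), (1878.64,), (1885.5,)]

Reason: COALESCE vs CASE for NULL handling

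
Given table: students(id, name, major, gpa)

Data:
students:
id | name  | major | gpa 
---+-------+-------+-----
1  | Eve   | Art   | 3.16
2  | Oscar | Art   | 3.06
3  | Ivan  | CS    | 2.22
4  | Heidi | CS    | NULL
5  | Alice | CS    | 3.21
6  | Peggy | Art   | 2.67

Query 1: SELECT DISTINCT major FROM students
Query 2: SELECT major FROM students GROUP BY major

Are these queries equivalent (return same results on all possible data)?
Yes, equivalent

Both queries return: [('Art',), ('CS',)]

Reason: Both get unique majors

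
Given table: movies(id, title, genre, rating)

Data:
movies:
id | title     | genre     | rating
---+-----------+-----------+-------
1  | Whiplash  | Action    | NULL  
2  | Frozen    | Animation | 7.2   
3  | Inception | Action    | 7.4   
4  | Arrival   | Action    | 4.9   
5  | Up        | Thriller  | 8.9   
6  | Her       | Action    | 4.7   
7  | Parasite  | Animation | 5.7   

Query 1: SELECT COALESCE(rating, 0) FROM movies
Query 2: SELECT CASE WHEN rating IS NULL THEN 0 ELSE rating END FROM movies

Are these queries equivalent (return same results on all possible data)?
Yes, equivalent

Both queries return: [(0,), (4.7,), (4.9,), (5.7,), (7.2,), (7.4,), (8.9,)]

Reason: COALESCE vs CASE for NULL handling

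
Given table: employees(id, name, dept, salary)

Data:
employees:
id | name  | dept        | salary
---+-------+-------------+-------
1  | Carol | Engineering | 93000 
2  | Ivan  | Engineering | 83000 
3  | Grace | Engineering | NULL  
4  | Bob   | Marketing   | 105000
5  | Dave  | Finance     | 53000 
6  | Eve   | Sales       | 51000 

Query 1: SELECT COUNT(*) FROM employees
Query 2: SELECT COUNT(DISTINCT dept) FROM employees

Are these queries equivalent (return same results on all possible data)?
No, not equivalent

Query 1 returns: [(6,)]
Query 2 returns: [(4,)]

Reason: COUNT(*) counts rows, COUNT(DISTINCT dept) counts unique depts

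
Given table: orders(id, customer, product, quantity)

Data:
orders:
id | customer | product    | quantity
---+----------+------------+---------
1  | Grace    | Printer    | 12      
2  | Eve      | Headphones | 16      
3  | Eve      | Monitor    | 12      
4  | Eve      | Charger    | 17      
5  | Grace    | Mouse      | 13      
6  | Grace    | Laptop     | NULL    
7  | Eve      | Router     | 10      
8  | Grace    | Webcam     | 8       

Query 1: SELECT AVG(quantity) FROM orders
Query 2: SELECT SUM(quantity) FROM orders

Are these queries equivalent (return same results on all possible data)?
No, not equivalent

Query 1 returns: [(12.571428571428571,)]
Query 2 returns: [(88,)]

Reason: AVG vs SUM give different aggregate values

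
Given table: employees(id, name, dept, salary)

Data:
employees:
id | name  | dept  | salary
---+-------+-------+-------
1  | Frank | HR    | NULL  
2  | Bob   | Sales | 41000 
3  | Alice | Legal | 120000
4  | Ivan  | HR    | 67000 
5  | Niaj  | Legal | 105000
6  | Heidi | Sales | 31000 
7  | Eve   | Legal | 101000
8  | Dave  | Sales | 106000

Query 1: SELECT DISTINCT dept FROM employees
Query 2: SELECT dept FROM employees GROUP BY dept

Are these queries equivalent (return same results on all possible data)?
Yes, equivalent

Both queries return: [('HR',), ('Legal',), ('Sales',)]

Reason: Both get unique depts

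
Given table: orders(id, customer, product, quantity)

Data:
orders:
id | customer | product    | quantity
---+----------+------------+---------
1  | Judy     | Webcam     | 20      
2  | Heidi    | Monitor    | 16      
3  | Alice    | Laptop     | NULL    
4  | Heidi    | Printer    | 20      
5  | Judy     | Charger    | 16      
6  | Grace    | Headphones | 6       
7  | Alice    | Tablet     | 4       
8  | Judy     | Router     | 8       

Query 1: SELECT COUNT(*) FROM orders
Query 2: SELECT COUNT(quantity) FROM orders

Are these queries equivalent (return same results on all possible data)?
No, not equivalent

Query 1 returns: [(8,)]
Query 2 returns: [(7,)]

Reason: COUNT(*) includes NULLs, COUNT(column) excludes them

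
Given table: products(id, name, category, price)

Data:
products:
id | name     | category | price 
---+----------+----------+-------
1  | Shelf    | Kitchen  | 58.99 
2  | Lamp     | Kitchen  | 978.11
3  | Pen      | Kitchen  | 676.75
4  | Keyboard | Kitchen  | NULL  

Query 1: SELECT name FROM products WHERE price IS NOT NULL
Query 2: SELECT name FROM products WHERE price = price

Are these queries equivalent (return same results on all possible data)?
Yes, equivalent

Both queries return: [('Lamp',), ('Pen',), ('Shelf',)]

Reason: IS NOT NULL vs self-equality (both exclude NULLs)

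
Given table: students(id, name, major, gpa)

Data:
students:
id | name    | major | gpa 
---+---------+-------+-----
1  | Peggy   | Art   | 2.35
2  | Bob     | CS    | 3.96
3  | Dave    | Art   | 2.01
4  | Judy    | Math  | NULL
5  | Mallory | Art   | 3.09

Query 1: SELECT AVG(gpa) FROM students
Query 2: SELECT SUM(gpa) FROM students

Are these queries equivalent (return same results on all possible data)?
No, not equivalent

Query 1 returns: [(2.8525,)]
Query 2 returns: [(11.41,)]

Reason: AVG vs SUM give different aggregate values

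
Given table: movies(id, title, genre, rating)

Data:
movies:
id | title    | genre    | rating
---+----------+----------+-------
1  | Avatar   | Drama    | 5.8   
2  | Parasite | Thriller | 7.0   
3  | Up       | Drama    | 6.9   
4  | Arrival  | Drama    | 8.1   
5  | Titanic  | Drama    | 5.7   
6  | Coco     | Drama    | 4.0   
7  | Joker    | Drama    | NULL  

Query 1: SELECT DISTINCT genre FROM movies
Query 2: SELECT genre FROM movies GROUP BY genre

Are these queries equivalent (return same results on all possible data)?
Yes, equivalent

Both queries return: [('Drama',), ('Thriller',)]

Reason: Both get unique genres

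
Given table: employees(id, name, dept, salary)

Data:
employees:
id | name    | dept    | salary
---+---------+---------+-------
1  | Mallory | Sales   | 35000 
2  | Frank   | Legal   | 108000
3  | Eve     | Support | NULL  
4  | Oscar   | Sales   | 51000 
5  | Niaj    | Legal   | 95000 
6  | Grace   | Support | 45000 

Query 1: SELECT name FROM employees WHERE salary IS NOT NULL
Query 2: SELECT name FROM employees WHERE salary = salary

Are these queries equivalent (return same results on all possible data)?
Yes, equivalent

Both queries return: [('Frank',), ('Grace',), ('Mallory',), ('Niaj',), ('Oscar',)]

Reason: IS NOT NULL vs self-equality (both exclude NULLs)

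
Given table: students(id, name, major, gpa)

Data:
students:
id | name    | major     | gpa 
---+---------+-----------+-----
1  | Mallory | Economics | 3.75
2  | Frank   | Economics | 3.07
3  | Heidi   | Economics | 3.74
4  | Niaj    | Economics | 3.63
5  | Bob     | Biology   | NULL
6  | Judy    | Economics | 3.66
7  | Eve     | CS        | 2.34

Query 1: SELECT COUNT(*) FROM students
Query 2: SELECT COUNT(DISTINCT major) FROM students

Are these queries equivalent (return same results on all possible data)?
No, not equivalent

Query 1 returns: [(7,)]
Query 2 returns: [(3,)]

Reason: COUNT(*) counts rows, COUNT(DISTINCT major) counts unique majors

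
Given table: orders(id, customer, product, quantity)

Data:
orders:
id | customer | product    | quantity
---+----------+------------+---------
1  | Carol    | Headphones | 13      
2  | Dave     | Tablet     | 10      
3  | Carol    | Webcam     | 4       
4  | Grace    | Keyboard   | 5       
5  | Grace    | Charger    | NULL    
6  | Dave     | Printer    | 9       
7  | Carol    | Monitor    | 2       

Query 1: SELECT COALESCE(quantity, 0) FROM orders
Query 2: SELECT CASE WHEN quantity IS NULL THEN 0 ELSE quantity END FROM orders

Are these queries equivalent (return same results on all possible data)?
Yes, equivalent

Both queries return: [(0,), (2,), (4,), (5,), (9,), (10,), (13,)]

Reason: COALESCE vs CASE for NULL handling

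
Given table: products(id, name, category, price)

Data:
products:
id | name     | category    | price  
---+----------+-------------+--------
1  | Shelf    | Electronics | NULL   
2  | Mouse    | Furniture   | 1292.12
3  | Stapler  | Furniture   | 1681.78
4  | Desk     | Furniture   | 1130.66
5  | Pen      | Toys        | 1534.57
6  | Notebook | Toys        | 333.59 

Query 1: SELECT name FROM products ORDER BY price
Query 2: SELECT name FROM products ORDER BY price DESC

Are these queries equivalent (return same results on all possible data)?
No, not equivalent

Query 1 returns: [('Shelf',), ('Notebook',), ('Desk',), ('Mouse',), ('Pen',), ('Stapler',)]
Query 2 returns: [('Stapler',), ('Pen',), ('Mouse',), ('Desk',), ('Notebook',), ('Shelf',)]

Reason: ASC vs DESC gives opposite ordering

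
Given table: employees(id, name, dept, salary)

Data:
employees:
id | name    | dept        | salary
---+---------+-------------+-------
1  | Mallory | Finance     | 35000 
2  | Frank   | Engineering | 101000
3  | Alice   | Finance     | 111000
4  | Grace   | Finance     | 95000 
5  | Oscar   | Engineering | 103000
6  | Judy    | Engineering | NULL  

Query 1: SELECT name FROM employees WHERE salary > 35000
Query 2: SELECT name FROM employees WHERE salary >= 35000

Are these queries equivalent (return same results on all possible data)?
No, not equivalent

Query 1 returns: [('Frank',), ('Alice',), ('Grace',), ('Oscar',)]
Query 2 returns: [('Mallory',), ('Frank',), ('Alice',), ('Grace',), ('Oscar',)]

Reason: > vs >= gives different results when salary = 35000 exists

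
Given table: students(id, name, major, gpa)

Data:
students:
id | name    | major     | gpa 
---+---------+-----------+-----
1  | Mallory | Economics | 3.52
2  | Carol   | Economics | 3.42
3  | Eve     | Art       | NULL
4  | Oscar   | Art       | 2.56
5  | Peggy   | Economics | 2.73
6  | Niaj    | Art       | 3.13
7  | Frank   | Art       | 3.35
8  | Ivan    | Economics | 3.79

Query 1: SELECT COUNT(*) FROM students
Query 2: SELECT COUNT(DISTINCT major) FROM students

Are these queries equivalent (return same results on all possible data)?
No, not equivalent

Query 1 returns: [(8,)]
Query 2 returns: [(2,)]

Reason: COUNT(*) counts rows, COUNT(DISTINCT major) counts unique majors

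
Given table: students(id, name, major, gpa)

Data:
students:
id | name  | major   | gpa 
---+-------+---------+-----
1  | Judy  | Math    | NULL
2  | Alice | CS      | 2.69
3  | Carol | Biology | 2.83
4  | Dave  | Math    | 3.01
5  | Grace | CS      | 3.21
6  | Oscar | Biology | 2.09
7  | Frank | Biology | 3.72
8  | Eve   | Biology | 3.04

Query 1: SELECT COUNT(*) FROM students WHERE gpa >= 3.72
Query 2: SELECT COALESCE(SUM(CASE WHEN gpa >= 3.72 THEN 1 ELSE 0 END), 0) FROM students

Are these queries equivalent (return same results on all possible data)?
Yes, equivalent

Both queries return: [(1,)]

Reason: COUNT with WHERE vs conditional SUM (COALESCE handles empty-table NULL)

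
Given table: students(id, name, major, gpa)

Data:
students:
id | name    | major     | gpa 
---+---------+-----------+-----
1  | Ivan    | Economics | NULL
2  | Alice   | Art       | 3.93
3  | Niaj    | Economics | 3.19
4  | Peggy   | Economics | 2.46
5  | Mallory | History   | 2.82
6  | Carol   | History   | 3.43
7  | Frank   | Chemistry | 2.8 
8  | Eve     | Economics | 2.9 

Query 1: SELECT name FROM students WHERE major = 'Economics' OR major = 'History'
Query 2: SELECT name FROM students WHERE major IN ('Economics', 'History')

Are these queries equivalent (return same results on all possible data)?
Yes, equivalent

Both queries return: [('Carol',), ('Eve',), ('Ivan',), ('Mallory',), ('Niaj',), ('Peggy',)]

Reason: OR vs IN are equivalent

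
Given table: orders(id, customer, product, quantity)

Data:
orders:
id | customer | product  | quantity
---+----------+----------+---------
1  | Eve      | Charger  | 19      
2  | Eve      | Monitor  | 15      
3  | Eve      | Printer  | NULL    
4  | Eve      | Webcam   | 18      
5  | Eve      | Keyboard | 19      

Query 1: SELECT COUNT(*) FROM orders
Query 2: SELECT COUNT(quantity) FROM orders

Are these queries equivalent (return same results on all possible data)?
No, not equivalent

Query 1 returns: [(5,)]
Query 2 returns: [(4,)]

Reason: COUNT(*) includes NULLs, COUNT(column) excludes them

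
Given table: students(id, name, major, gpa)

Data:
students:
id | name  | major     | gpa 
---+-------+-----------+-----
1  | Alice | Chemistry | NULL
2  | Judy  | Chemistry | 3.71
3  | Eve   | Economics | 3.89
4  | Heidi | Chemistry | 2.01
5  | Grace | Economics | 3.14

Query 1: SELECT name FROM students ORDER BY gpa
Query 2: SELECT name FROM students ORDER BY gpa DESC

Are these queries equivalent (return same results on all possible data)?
No, not equivalent

Query 1 returns: [('Alice',), ('Heidi',), ('Grace',), ('Judy',), ('Eve',)]
Query 2 returns: [('Eve',), ('Judy',), ('Grace',), ('Heidi',), ('Alice',)]

Reason: ASC vs DESC gives opposite ordering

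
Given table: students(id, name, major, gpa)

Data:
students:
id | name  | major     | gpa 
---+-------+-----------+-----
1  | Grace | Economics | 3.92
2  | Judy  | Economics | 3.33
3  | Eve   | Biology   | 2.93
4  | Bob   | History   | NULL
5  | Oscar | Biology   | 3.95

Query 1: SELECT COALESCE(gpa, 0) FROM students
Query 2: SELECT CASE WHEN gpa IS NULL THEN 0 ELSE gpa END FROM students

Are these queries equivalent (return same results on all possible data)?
Yes, equivalent

Both queries return: [(0,), (2.93,), (3.33,), (3.92,), (3.95,)]

Reason: COALESCE vs CASE for NULL handling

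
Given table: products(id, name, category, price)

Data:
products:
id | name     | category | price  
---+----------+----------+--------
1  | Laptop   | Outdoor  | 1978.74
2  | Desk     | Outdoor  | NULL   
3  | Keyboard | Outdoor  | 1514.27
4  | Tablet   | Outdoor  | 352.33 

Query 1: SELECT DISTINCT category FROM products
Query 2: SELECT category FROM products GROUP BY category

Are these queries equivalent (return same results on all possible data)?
Yes, equivalent

Both queries return: [('Outdoor',)]

Reason: Both get unique categorys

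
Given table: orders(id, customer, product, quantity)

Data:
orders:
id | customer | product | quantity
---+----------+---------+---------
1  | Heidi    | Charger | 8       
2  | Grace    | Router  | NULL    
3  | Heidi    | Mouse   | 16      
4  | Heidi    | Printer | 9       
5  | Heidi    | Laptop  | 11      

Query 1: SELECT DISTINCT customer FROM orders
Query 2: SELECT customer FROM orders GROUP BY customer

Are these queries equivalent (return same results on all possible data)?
Yes, equivalent

Both queries return: [('Grace',), ('Heidi',)]

Reason: Both get unique customers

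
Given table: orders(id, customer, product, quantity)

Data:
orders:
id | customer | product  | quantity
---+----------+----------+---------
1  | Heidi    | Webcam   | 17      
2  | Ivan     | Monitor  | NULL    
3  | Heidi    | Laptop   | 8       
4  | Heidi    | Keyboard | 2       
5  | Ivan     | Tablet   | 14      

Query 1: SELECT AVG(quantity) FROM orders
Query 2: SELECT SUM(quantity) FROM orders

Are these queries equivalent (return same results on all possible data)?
No, not equivalent

Query 1 returns: [(10.25,)]
Query 2 returns: [(41,)]

Reason: AVG vs SUM give different aggregate values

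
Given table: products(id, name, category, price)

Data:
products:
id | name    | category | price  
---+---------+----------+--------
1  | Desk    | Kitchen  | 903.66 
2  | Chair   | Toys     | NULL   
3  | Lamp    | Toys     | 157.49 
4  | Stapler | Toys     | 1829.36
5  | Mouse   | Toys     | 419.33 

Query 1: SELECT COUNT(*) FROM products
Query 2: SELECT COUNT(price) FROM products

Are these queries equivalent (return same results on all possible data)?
No, not equivalent

Query 1 returns: [(5,)]
Query 2 returns: [(4,)]

Reason: COUNT(*) includes NULLs, COUNT(column) excludes them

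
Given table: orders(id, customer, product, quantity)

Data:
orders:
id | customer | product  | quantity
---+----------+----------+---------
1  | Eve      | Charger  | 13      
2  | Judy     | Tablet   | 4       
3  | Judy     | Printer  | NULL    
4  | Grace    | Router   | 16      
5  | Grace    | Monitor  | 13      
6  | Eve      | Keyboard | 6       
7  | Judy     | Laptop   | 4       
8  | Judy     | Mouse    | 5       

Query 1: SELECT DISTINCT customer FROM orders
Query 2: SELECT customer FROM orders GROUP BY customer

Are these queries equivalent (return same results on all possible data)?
Yes, equivalent

Both queries return: [('Eve',), ('Grace',), ('Judy',)]

Reason: Both get unique customers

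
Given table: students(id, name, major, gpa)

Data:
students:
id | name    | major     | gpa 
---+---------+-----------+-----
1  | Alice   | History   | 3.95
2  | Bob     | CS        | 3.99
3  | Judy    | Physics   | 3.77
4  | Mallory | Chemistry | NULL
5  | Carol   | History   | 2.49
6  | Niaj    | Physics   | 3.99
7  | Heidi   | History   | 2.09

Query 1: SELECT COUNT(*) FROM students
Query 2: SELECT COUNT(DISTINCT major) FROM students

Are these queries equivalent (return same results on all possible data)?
No, not equivalent

Query 1 returns: [(7,)]
Query 2 returns: [(4,)]

Reason: COUNT(*) counts rows, COUNT(DISTINCT major) counts unique majors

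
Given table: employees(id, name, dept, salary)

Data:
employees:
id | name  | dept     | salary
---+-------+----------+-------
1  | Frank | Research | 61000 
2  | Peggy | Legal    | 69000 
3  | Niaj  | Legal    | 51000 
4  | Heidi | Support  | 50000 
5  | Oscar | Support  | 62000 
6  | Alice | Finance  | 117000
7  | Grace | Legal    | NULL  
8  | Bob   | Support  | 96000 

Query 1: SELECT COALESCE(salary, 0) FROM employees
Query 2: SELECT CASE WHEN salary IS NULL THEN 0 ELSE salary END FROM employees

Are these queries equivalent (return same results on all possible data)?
Yes, equivalent

Both queries return: [(0,), (50000,), (51000,), (61000,), (62000,), (69000,), (96000,), (117000,)]

Reason: COALESCE vs CASE for NULL handling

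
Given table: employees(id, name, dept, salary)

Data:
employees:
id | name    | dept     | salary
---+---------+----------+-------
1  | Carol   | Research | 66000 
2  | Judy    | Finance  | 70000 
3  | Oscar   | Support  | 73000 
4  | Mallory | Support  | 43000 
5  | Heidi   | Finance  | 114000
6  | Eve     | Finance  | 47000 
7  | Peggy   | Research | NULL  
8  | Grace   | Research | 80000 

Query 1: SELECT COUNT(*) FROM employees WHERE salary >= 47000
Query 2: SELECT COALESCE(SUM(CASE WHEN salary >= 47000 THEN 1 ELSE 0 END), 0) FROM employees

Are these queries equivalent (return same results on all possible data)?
Yes, equivalent

Both queries return: [(6,)]

Reason: COUNT with WHERE vs conditional SUM (COALESCE handles empty-table NULL)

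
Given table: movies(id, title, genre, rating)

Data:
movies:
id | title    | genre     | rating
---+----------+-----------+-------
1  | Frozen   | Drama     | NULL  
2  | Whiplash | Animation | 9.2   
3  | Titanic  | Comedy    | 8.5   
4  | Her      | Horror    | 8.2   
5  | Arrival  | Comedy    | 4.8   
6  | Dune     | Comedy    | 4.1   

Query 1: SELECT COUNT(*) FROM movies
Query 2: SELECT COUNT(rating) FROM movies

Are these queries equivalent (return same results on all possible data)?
No, not equivalent

Query 1 returns: [(6,)]
Query 2 returns: [(5,)]

Reason: COUNT(*) includes NULLs, COUNT(column) excludes them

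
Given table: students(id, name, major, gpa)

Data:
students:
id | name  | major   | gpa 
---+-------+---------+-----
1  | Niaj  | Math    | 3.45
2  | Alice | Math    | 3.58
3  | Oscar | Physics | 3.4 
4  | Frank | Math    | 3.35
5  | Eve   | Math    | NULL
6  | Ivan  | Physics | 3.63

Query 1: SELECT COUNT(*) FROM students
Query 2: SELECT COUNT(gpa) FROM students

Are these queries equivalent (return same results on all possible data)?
No, not equivalent

Query 1 returns: [(6,)]
Query 2 returns: [(5,)]

Reason: COUNT(*) includes NULLs, COUNT(column) excludes them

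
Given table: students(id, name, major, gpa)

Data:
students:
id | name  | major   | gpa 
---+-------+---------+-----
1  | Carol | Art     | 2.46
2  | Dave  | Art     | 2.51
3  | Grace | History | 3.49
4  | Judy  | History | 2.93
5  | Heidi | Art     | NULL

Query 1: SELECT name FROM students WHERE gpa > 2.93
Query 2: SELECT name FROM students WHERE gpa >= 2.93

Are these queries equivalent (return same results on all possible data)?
No, not equivalent

Query 1 returns: [('Grace',)]
Query 2 returns: [('Grace',), ('Judy',)]

Reason: > vs >= gives different results when gpa = 2.93 exists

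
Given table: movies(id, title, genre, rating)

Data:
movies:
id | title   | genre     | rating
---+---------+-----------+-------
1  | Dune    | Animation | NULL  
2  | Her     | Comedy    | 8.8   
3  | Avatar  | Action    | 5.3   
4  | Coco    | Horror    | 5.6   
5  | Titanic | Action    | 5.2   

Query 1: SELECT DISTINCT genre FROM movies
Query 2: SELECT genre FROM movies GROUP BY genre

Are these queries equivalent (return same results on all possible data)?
Yes, equivalent

Both queries return: [('Action',), ('Animation',), ('Comedy',), ('Horror',)]

Reason: Both get unique genres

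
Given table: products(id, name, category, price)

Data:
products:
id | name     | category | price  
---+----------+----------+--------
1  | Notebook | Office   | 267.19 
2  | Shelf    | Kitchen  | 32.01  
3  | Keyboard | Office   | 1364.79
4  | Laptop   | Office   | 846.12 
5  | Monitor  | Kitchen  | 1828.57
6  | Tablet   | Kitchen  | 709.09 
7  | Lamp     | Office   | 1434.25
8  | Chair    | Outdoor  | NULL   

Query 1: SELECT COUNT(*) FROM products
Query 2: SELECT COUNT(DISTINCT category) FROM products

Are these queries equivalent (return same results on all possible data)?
No, not equivalent

Query 1 returns: [(8,)]
Query 2 returns: [(3,)]

Reason: COUNT(*) counts rows, COUNT(DISTINCT category) counts unique categorys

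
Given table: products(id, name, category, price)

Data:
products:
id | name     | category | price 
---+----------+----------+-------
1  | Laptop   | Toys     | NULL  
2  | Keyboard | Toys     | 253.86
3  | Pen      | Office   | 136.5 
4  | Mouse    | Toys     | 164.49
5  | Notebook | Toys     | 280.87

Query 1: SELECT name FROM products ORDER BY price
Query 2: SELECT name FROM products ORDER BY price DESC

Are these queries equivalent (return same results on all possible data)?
No, not equivalent

Query 1 returns: [('Laptop',), ('Pen',), ('Mouse',), ('Keyboard',), ('Notebook',)]
Query 2 returns: [('Notebook',), ('Keyboard',), ('Mouse',), ('Pen',), ('Laptop',)]

Reason: ASC vs DESC gives opposite ordering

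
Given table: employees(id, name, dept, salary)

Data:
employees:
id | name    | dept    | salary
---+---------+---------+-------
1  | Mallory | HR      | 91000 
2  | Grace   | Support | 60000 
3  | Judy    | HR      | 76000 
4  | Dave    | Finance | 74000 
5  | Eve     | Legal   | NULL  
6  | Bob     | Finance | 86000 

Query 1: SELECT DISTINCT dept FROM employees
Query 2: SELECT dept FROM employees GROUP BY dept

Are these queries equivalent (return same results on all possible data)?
Yes, equivalent

Both queries return: [('Finance',), ('HR',), ('Legal',), ('Support',)]

Reason: Both get unique depts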